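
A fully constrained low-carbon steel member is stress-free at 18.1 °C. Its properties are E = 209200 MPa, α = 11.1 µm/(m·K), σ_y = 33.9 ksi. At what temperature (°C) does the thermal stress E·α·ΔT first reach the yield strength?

E = 209200 MPa = 209.2 GPa.
σ_y = 33.9 ksi = 233.7 MPa.
E·α·ΔT = 233.7 MPa ⇒ ΔT = 233.7 / (209.2×10³ × 11.1×10⁻⁶) = 100.7 K.
T = 18.1 + 100.7 = 118.8 °C.

119 °C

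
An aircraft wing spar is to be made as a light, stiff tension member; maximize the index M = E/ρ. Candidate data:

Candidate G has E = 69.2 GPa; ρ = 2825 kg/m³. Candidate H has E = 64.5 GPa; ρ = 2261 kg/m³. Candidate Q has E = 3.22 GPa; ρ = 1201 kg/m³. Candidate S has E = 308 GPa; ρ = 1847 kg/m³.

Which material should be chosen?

Per-candidate index values:
  candidate S: M = 167 MN·m/kg
  candidate H: M = 28.5 MN·m/kg
  candidate G: M = 24.5 MN·m/kg
  candidate Q: M = 2.68 MN·m/kg
Candidate S has the largest M.

candidate S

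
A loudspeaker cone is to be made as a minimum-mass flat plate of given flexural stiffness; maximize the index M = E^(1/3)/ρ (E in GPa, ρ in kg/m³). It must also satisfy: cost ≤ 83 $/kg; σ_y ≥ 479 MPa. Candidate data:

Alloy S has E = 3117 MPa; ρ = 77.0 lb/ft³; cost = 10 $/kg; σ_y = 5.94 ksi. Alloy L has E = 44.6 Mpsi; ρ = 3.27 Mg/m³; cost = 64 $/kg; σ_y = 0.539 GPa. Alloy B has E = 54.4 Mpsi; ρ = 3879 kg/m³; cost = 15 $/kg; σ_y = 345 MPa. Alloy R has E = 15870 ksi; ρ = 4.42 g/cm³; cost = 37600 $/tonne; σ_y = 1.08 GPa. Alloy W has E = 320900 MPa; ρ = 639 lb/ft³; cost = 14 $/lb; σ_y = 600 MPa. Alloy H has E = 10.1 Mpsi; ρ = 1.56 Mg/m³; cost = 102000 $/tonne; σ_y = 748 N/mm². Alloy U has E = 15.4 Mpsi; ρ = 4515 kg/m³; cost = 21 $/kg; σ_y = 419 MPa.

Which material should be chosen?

Screen on constraints: cost ≤ 83 $/kg; σ_y ≥ 479 MPa. Survivors: alloy L, alloy R, alloy W.
In SI units:
  alloy L: E = 307.5 GPa, ρ = 3270 kg/m³
  alloy R: E = 109.4 GPa, ρ = 4420 kg/m³
  alloy W: E = 320.9 GPa, ρ = 10240 kg/m³
  alloy L: M = 2.06×10⁻³
  alloy R: M = 1.08×10⁻³
  alloy W: M = 0.669×10⁻³
Alloy L has the largest M.

alloy L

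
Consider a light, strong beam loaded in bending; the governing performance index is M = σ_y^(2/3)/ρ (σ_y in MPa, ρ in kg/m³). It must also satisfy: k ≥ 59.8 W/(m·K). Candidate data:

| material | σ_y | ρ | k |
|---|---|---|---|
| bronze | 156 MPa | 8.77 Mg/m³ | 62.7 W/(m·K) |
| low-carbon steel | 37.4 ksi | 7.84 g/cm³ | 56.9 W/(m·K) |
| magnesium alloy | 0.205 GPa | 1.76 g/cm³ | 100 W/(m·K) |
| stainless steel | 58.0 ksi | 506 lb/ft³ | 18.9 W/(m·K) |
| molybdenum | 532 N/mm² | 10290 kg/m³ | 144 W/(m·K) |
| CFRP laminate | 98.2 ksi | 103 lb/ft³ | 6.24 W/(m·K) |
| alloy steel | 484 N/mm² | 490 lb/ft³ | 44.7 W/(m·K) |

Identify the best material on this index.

magnesium alloy

Screen on constraints: k ≥ 59.8 W/(m·K). Survivors: bronze, magnesium alloy, molybdenum.
Normalizing units and computing the index:
  bronze: σ_y = 156.0 MPa, ρ = 8770 kg/m³
  magnesium alloy: σ_y = 205.0 MPa, ρ = 1760 kg/m³
  molybdenum: σ_y = 532.0 MPa, ρ = 10290 kg/m³
  magnesium alloy: M = 19.8×10⁻³
  molybdenum: M = 6.38×10⁻³
  bronze: M = 3.30×10⁻³
The maximum is for magnesium alloy.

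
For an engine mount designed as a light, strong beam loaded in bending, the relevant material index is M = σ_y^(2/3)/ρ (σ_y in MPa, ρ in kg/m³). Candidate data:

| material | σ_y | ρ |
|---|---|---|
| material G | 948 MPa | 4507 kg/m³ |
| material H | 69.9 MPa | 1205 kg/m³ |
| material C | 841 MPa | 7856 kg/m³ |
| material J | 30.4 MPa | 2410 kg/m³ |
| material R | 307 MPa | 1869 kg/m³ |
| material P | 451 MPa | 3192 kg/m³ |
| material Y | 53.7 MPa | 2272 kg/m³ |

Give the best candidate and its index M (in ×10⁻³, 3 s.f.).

Per-candidate index values:
  material R: M = 24.3×10⁻³
  material G: M = 21.4×10⁻³
  material P: M = 18.4×10⁻³
  material H: M = 14.1×10⁻³
  material C: M = 11.3×10⁻³
  material Y: M = 6.26×10⁻³
  material J: M = 4.04×10⁻³
Highest index: material R.

material R, M = 24.3×10⁻³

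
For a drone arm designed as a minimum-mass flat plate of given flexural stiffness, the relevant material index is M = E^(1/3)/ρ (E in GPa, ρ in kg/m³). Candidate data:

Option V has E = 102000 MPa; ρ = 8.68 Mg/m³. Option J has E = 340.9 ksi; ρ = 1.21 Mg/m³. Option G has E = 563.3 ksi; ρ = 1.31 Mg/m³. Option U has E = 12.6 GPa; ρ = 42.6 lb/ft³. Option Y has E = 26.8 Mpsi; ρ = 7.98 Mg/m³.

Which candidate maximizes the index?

Convert each candidate to consistent units, then evaluate M:
  option V: E = 102.0 GPa, ρ = 8680 kg/m³
  option J: E = 2.350 GPa, ρ = 1210 kg/m³
  option G: E = 3.884 GPa, ρ = 1310 kg/m³
  option U: E = 12.60 GPa, ρ = 682.4 kg/m³
  option Y: E = 184.8 GPa, ρ = 7980 kg/m³
  option U: M = 3.41×10⁻³
  option G: M = 1.20×10⁻³
  option J: M = 1.10×10⁻³
  option Y: M = 0.714×10⁻³
  option V: M = 0.538×10⁻³
Option U has the largest M.

option U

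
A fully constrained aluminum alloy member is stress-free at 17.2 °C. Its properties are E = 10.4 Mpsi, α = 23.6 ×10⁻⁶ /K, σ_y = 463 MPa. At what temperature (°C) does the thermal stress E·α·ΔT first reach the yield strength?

E = 10.4 Mpsi = 71.71 GPa.
E·α·ΔT = 463.0 MPa ⇒ ΔT = 463.0 / (71.71×10³ × 23.6×10⁻⁶) = 273.6 K.
T = 17.2 + 273.6 = 290.8 °C.

291 °C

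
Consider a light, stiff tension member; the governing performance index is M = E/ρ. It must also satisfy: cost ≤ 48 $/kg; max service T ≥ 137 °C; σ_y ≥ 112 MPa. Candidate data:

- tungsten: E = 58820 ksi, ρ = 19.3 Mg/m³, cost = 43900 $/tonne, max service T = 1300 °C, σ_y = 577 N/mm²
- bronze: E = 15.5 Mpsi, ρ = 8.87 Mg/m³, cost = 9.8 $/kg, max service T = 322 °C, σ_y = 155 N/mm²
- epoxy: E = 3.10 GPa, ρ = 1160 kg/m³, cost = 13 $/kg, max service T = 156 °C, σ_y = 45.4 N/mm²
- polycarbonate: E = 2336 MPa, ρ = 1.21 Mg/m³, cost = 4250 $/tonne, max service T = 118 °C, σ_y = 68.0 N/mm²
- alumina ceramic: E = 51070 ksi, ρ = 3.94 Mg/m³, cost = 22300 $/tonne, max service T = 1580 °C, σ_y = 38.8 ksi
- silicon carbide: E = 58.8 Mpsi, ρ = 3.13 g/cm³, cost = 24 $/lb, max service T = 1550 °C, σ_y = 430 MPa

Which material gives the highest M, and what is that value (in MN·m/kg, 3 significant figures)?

alumina ceramic, M = 89.4 MN·m/kg

Screen on constraints: cost ≤ 48 $/kg; max service T ≥ 137 °C; σ_y ≥ 112 MPa. Survivors: tungsten, bronze, alumina ceramic.
Convert each candidate to consistent units, then evaluate M:
  tungsten: E = 405.5 GPa, ρ = 19300 kg/m³
  bronze: E = 106.9 GPa, ρ = 8870 kg/m³
  alumina ceramic: E = 352.1 GPa, ρ = 3940 kg/m³
  alumina ceramic: M = 89.4 MN·m/kg
  tungsten: M = 21.0 MN·m/kg
  bronze: M = 12.0 MN·m/kg
Alumina ceramic ranks first.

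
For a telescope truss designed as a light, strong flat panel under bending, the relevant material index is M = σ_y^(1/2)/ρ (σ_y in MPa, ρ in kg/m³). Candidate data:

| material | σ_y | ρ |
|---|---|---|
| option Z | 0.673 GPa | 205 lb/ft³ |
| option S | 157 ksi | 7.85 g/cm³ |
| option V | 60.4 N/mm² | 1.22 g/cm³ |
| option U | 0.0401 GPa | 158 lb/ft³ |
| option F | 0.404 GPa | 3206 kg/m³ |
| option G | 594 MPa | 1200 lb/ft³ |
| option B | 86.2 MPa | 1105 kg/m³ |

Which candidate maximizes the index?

option B

Convert each candidate to consistent units, then evaluate M:
  option Z: σ_y = 673.0 MPa, ρ = 3284 kg/m³
  option S: σ_y = 1082 MPa, ρ = 7850 kg/m³
  option V: σ_y = 60.40 MPa, ρ = 1220 kg/m³
  option U: σ_y = 40.10 MPa, ρ = 2531 kg/m³
  option F: σ_y = 404.0 MPa, ρ = 3206 kg/m³
  option G: σ_y = 594.0 MPa, ρ = 19220 kg/m³
  option B: σ_y = 86.20 MPa, ρ = 1105 kg/m³
  option B: M = 8.40×10⁻³
  option Z: M = 7.90×10⁻³
  option V: M = 6.37×10⁻³
  option F: M = 6.27×10⁻³
  option S: M = 4.19×10⁻³
  option U: M = 2.50×10⁻³
  option G: M = 1.27×10⁻³
Highest index: option B.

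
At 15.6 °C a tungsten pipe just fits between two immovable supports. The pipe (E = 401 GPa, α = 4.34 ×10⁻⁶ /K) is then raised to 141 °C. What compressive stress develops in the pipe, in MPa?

218 MPa

ΔT = 125.4 K. Constrained thermal stress σ = E·α·ΔT = 401.0×10³ MPa × 4.34×10⁻⁶ × 125.4 = 218 MPa (compressive).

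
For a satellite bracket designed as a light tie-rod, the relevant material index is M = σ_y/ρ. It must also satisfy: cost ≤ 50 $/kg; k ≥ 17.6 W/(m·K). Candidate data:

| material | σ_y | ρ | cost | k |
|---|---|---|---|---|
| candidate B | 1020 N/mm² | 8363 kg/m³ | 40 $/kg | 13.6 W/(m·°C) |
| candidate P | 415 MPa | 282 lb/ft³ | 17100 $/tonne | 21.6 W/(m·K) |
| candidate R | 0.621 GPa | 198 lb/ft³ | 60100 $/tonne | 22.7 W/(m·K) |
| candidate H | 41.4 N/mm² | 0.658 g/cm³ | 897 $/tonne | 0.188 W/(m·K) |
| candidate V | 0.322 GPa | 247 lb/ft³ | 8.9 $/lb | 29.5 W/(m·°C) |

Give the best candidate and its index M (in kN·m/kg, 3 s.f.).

Screen on constraints: cost ≤ 50 $/kg; k ≥ 17.6 W/(m·K). Survivors: candidate P, candidate V.
In SI units:
  candidate P: σ_y = 415.0 MPa, ρ = 4517 kg/m³
  candidate V: σ_y = 322.0 MPa, ρ = 3957 kg/m³
  candidate P: M = 91.9 kN·m/kg
  candidate V: M = 81.4 kN·m/kg
The maximum is for candidate P.

candidate P, M = 91.9 kN·m/kg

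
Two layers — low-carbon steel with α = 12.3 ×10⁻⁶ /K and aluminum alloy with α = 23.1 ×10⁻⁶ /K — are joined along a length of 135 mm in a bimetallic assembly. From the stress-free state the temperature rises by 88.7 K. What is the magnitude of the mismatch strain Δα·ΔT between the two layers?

9.58×10⁻⁴

Δα = |12.3 − 23.1|×10⁻⁶/K = 10.8×10⁻⁶/K.
Mismatch strain = Δα·ΔT = 10.8×10⁻⁶ × 88.7 = 9.58×10⁻⁴.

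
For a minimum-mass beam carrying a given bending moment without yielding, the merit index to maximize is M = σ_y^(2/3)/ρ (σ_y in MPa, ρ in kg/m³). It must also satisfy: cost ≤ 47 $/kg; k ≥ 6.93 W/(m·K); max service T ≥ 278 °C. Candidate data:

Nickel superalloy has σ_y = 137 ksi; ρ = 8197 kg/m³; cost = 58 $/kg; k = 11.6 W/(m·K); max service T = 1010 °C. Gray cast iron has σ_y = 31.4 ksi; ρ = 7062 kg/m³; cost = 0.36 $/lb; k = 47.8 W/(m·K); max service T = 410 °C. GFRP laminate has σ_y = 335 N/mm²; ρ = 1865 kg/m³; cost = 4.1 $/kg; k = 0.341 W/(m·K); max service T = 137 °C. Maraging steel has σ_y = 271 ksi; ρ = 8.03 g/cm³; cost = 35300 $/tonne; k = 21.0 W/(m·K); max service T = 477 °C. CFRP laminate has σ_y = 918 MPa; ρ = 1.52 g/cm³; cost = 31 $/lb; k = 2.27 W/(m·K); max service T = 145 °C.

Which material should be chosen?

Screen on constraints: cost ≤ 47 $/kg; k ≥ 6.93 W/(m·K); max service T ≥ 278 °C. Survivors: gray cast iron, maraging steel.
Putting every candidate on a common basis:
  gray cast iron: σ_y = 216.5 MPa, ρ = 7062 kg/m³
  maraging steel: σ_y = 1868 MPa, ρ = 8030 kg/m³
  maraging steel: M = 18.9×10⁻³
  gray cast iron: M = 5.11×10⁻³
Highest index: maraging steel.

maraging steel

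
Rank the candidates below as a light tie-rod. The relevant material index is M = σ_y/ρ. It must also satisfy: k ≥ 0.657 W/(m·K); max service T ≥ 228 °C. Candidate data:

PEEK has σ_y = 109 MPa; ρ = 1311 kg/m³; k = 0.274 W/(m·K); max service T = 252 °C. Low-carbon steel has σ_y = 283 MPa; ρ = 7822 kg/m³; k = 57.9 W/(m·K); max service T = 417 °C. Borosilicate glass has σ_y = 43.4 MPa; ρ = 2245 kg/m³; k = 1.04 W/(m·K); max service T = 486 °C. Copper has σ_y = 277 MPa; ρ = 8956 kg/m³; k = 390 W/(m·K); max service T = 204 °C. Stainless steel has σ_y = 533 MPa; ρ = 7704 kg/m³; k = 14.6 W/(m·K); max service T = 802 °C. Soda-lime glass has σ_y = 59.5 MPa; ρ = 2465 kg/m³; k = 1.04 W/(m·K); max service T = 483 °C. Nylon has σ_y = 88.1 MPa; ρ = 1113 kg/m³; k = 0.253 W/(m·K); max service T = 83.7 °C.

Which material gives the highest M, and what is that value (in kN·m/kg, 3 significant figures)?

stainless steel, M = 69.2 kN·m/kg

Screen on constraints: k ≥ 0.657 W/(m·K); max service T ≥ 228 °C. Survivors: low-carbon steel, borosilicate glass, stainless steel, soda-lime glass.
Per-candidate index values:
  stainless steel: M = 69.2 kN·m/kg
  low-carbon steel: M = 36.2 kN·m/kg
  soda-lime glass: M = 24.1 kN·m/kg
  borosilicate glass: M = 19.3 kN·m/kg
Stainless steel has the largest M.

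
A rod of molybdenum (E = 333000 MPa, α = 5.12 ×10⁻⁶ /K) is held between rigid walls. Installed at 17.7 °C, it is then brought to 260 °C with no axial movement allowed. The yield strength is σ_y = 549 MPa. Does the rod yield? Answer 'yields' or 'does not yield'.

E = 333000 MPa = 333.0 GPa.
ΔT = 242.3 K. Constrained thermal stress σ = E·α·ΔT = 333.0×10³ MPa × 5.12×10⁻⁶ × 242.3 = 413 MPa (compressive).
Compare to σ_y = 549 MPa: σ < σ_y, so it does not yield.

does not yield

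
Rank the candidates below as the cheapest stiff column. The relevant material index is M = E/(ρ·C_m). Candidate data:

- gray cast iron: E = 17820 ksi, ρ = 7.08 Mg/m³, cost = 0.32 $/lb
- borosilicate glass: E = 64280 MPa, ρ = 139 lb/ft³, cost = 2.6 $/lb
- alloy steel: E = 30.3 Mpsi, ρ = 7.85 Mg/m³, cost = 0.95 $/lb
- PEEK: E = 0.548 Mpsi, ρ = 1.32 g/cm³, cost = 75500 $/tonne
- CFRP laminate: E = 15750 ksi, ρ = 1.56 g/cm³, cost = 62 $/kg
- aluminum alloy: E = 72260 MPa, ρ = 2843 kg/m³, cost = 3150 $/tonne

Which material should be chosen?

gray cast iron

Putting every candidate on a common basis:
  gray cast iron: E = 122.9 GPa, ρ = 7080 kg/m³, cost = 0.7055 $/kg
  borosilicate glass: E = 64.28 GPa, ρ = 2227 kg/m³, cost = 5.732 $/kg
  alloy steel: E = 208.9 GPa, ρ = 7850 kg/m³, cost = 2.094 $/kg
  PEEK: E = 3.778 GPa, ρ = 1320 kg/m³, cost = 75.50 $/kg
  CFRP laminate: E = 108.6 GPa, ρ = 1560 kg/m³, cost = 62.00 $/kg
  aluminum alloy: E = 72.26 GPa, ρ = 2843 kg/m³, cost = 3.150 $/kg
  gray cast iron: M = 24.6 MN·m per $
  alloy steel: M = 12.7 MN·m per $
  aluminum alloy: M = 8.07 MN·m per $
  borosilicate glass: M = 5.04 MN·m per $
  CFRP laminate: M = 1.12 MN·m per $
  PEEK: M = 0.0379 MN·m per $
Highest index: gray cast iron.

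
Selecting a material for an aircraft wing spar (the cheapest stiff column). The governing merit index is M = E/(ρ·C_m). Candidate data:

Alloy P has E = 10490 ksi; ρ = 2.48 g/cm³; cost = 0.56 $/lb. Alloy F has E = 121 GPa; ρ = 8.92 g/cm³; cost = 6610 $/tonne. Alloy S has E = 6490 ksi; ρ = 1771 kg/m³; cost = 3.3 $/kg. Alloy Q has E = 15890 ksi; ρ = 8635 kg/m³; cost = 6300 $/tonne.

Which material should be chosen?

alloy P

Convert each candidate to consistent units, then evaluate M:
  alloy P: E = 72.33 GPa, ρ = 2480 kg/m³, cost = 1.235 $/kg
  alloy F: E = 121.0 GPa, ρ = 8920 kg/m³, cost = 6.610 $/kg
  alloy S: E = 44.75 GPa, ρ = 1771 kg/m³, cost = 3.300 $/kg
  alloy Q: E = 109.6 GPa, ρ = 8635 kg/m³, cost = 6.300 $/kg
  alloy P: M = 23.6 MN·m per $
  alloy S: M = 7.66 MN·m per $
  alloy F: M = 2.05 MN·m per $
  alloy Q: M = 2.01 MN·m per $
Alloy P ranks first.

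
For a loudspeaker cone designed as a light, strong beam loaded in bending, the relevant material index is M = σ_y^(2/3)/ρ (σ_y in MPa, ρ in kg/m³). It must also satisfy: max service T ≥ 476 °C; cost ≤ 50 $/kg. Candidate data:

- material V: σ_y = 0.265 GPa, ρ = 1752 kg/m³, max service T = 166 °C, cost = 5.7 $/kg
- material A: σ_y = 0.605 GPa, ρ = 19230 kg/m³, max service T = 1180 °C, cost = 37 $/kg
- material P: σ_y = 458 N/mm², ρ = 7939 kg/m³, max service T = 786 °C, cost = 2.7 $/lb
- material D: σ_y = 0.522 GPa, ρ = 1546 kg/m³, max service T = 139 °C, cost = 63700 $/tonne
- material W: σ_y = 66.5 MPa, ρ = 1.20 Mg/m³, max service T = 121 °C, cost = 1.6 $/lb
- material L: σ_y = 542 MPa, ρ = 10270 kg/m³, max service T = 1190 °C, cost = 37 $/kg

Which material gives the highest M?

material P

Screen on constraints: max service T ≥ 476 °C; cost ≤ 50 $/kg. Survivors: material A, material P, material L.
Putting every candidate on a common basis:
  material A: σ_y = 605.0 MPa, ρ = 19230 kg/m³
  material P: σ_y = 458.0 MPa, ρ = 7939 kg/m³
  material L: σ_y = 542.0 MPa, ρ = 10270 kg/m³
  material P: M = 7.48×10⁻³
  material L: M = 6.47×10⁻³
  material A: M = 3.72×10⁻³
Material P has the largest M.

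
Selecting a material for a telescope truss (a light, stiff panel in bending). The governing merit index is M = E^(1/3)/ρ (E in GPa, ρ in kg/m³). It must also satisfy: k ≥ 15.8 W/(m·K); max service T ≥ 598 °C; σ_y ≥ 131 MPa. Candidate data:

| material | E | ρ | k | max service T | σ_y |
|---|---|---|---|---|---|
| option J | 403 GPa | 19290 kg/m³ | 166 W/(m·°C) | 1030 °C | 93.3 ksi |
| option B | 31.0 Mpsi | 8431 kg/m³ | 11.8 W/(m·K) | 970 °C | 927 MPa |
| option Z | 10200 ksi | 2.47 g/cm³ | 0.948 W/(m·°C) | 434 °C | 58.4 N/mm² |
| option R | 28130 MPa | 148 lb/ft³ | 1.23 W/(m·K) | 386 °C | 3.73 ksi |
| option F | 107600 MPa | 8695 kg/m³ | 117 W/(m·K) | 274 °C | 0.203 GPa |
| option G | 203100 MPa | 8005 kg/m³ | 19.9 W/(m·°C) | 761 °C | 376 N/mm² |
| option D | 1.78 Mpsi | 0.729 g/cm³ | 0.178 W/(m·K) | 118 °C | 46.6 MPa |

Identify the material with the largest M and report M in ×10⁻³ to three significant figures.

Screen on constraints: k ≥ 15.8 W/(m·K); max service T ≥ 598 °C; σ_y ≥ 131 MPa. Survivors: option J, option G.
Normalizing units and computing the index:
  option J: E = 403.0 GPa, ρ = 19290 kg/m³
  option G: E = 203.1 GPa, ρ = 8005 kg/m³
  option G: M = 0.734×10⁻³
  option J: M = 0.383×10⁻³
Option G has the largest M.

option G, M = 0.734×10⁻³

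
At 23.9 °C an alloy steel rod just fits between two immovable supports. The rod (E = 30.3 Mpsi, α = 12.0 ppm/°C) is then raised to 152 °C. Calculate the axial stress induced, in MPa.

321 MPa

E = 30.3 Mpsi = 208.9 GPa.
ΔT = 128.1 K. Constrained thermal stress σ = E·α·ΔT = 208.9×10³ MPa × 12.0×10⁻⁶ × 128.1 = 321 MPa (compressive).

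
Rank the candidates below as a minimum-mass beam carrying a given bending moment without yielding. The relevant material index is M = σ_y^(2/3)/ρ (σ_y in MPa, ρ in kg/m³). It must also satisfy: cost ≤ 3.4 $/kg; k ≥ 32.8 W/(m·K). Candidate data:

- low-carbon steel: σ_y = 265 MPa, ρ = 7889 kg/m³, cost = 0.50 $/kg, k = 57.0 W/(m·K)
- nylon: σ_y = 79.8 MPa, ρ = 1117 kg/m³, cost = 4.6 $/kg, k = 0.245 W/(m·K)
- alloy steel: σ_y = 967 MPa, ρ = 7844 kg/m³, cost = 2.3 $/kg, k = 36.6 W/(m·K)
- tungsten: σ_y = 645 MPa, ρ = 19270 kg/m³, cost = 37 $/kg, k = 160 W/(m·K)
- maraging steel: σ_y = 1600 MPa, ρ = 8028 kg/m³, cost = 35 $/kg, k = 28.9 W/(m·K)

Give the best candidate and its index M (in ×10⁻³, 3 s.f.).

alloy steel, M = 12.5×10⁻³

Screen on constraints: cost ≤ 3.4 $/kg; k ≥ 32.8 W/(m·K). Survivors: low-carbon steel, alloy steel.
Computing M directly (units already consistent):
  alloy steel: M = 12.5×10⁻³
  low-carbon steel: M = 5.23×10⁻³
Alloy steel ranks first.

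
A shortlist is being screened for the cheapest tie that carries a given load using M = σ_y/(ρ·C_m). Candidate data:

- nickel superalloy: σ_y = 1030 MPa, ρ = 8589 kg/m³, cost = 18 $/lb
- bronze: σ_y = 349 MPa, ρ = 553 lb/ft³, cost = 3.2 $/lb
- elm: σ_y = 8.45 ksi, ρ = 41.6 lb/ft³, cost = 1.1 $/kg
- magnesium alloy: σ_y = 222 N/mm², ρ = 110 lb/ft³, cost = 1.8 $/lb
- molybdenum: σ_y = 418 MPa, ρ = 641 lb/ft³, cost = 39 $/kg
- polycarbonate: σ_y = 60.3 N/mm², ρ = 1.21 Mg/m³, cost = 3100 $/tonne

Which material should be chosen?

elm

Convert each candidate to consistent units, then evaluate M:
  nickel superalloy: σ_y = 1030 MPa, ρ = 8589 kg/m³, cost = 39.68 $/kg
  bronze: σ_y = 349.0 MPa, ρ = 8858 kg/m³, cost = 7.055 $/kg
  elm: σ_y = 58.26 MPa, ρ = 666.4 kg/m³, cost = 1.100 $/kg
  magnesium alloy: σ_y = 222.0 MPa, ρ = 1762 kg/m³, cost = 3.968 $/kg
  molybdenum: σ_y = 418.0 MPa, ρ = 10270 kg/m³, cost = 39.00 $/kg
  polycarbonate: σ_y = 60.30 MPa, ρ = 1210 kg/m³, cost = 3.100 $/kg
  elm: M = 79.5 kN·m per $
  magnesium alloy: M = 31.7 kN·m per $
  polycarbonate: M = 16.1 kN·m per $
  bronze: M = 5.58 kN·m per $
  nickel superalloy: M = 3.02 kN·m per $
  molybdenum: M = 1.04 kN·m per $
The maximum is for elm.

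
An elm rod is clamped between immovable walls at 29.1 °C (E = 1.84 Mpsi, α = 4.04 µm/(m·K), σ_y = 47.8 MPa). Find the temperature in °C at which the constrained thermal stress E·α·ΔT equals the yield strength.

E = 1.84 Mpsi = 12.69 GPa.
E·α·ΔT = 47.80 MPa ⇒ ΔT = 47.80 / (12.69×10³ × 4.04×10⁻⁶) = 932.6 K.
T = 29.1 + 932.6 = 961.7 °C.

962 °C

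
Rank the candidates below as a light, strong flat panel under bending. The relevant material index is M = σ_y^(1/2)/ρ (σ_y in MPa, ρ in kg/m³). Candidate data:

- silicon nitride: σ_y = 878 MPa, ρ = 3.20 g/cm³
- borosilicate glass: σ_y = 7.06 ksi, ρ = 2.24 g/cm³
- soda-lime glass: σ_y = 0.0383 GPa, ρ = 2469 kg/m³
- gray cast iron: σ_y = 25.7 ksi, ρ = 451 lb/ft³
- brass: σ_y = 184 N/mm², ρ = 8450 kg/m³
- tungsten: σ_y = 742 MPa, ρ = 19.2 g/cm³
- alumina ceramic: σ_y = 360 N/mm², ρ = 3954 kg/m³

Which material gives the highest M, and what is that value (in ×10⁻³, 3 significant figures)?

silicon nitride, M = 9.26×10⁻³

In SI units:
  silicon nitride: σ_y = 878.0 MPa, ρ = 3200 kg/m³
  borosilicate glass: σ_y = 48.68 MPa, ρ = 2240 kg/m³
  soda-lime glass: σ_y = 38.30 MPa, ρ = 2469 kg/m³
  gray cast iron: σ_y = 177.2 MPa, ρ = 7224 kg/m³
  brass: σ_y = 184.0 MPa, ρ = 8450 kg/m³
  tungsten: σ_y = 742.0 MPa, ρ = 19200 kg/m³
  alumina ceramic: σ_y = 360.0 MPa, ρ = 3954 kg/m³
  silicon nitride: M = 9.26×10⁻³
  alumina ceramic: M = 4.80×10⁻³
  borosilicate glass: M = 3.11×10⁻³
  soda-lime glass: M = 2.51×10⁻³
  gray cast iron: M = 1.84×10⁻³
  brass: M = 1.61×10⁻³
  tungsten: M = 1.42×10⁻³
The maximum is for silicon nitride.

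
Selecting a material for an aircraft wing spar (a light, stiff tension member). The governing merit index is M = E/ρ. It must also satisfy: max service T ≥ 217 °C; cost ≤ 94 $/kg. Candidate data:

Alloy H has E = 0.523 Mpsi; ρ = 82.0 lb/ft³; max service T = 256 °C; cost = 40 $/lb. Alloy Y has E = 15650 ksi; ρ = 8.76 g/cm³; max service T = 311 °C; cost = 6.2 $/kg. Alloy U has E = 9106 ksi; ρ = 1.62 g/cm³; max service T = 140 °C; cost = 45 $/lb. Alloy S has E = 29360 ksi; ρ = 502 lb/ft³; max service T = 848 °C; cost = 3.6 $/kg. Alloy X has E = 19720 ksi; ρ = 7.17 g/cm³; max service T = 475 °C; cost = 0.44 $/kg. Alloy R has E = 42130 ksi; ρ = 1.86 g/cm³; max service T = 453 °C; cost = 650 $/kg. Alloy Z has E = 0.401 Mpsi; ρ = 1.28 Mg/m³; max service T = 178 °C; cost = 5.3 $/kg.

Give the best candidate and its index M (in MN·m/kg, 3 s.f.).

alloy S, M = 25.2 MN·m/kg

Screen on constraints: max service T ≥ 217 °C; cost ≤ 94 $/kg. Survivors: alloy H, alloy Y, alloy S, alloy X.
In SI units:
  alloy H: E = 3.606 GPa, ρ = 1314 kg/m³
  alloy Y: E = 107.9 GPa, ρ = 8760 kg/m³
  alloy S: E = 202.4 GPa, ρ = 8041 kg/m³
  alloy X: E = 136.0 GPa, ρ = 7170 kg/m³
  alloy S: M = 25.2 MN·m/kg
  alloy X: M = 19.0 MN·m/kg
  alloy Y: M = 12.3 MN·m/kg
  alloy H: M = 2.75 MN·m/kg
Highest index: alloy S.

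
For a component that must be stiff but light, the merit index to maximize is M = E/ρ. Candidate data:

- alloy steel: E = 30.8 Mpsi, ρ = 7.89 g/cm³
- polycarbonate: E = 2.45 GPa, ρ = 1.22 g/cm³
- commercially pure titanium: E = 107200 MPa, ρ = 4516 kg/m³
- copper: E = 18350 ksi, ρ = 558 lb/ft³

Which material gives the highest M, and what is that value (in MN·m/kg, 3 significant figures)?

alloy steel, M = 26.9 MN·m/kg

Convert each candidate to consistent units, then evaluate M:
  alloy steel: E = 212.4 GPa, ρ = 7890 kg/m³
  polycarbonate: E = 2.450 GPa, ρ = 1220 kg/m³
  commercially pure titanium: E = 107.2 GPa, ρ = 4516 kg/m³
  copper: E = 126.5 GPa, ρ = 8938 kg/m³
  alloy steel: M = 26.9 MN·m/kg
  commercially pure titanium: M = 23.7 MN·m/kg
  copper: M = 14.2 MN·m/kg
  polycarbonate: M = 2.01 MN·m/kg
Alloy steel has the largest M.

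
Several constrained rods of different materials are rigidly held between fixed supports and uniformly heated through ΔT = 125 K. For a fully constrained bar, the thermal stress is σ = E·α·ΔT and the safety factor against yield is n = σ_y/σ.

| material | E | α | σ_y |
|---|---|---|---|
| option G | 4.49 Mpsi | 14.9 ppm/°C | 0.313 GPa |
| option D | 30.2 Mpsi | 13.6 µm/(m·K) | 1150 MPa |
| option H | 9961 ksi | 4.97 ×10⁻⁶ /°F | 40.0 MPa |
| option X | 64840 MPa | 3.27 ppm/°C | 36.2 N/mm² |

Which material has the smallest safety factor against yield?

option H

With everything in SI (GPa, ×10⁻⁶/K, MPa):
  option G: E = 30.96, α = 14.9, σ_y = 313.0 → σ = 57.7 MPa, n = 5.43
  option D: E = 208.2, α = 13.6, σ_y = 1150 → σ = 354 MPa, n = 3.25
  option H: E = 68.68, α = 8.95, σ_y = 40.00 → σ = 76.8 MPa, n = 0.521
  option X: E = 64.84, α = 3.27, σ_y = 36.20 → σ = 26.5 MPa, n = 1.37
The minimum is option H at n = 0.521.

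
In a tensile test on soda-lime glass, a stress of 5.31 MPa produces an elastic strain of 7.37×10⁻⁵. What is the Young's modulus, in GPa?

72.0 GPa

E = σ/ε = 5.31 MPa / 7.37×10⁻⁵ = 72050 MPa = 72.0 GPa.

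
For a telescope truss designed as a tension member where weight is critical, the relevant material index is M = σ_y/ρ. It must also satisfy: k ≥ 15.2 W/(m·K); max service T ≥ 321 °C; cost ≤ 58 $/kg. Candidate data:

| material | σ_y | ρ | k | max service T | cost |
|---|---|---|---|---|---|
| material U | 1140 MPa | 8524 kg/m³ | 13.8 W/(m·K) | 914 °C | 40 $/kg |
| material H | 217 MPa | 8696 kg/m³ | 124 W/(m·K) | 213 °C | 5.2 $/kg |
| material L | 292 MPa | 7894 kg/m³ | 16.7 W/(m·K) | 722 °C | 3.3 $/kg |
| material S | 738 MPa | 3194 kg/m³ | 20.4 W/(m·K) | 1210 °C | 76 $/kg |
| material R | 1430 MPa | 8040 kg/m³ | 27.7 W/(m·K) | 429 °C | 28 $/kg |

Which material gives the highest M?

Screen on constraints: k ≥ 15.2 W/(m·K); max service T ≥ 321 °C; cost ≤ 58 $/kg. Survivors: material L, material R.
Evaluate M for each candidate:
  material R: M = 178 kN·m/kg
  material L: M = 37.0 kN·m/kg
Highest index: material R.

material R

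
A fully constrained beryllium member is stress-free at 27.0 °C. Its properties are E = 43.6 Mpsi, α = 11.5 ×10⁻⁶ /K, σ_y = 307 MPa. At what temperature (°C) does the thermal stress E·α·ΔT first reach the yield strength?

116 °C

E = 43.6 Mpsi = 300.6 GPa.
E·α·ΔT = 307.0 MPa ⇒ ΔT = 307.0 / (300.6×10³ × 11.5×10⁻⁶) = 88.80 K.
T = 27.0 + 88.80 = 115.8 °C.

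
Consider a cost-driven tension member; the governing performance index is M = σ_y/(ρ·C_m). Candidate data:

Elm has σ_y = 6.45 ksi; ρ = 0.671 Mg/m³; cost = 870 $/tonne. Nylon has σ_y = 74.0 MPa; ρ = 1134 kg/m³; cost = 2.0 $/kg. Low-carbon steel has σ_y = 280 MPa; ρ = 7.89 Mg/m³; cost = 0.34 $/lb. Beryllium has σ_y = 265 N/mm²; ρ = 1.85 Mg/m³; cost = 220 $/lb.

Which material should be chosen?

elm

After converting to SI:
  elm: σ_y = 44.47 MPa, ρ = 671.0 kg/m³, cost = 0.8700 $/kg
  nylon: σ_y = 74.00 MPa, ρ = 1134 kg/m³, cost = 2.000 $/kg
  low-carbon steel: σ_y = 280.0 MPa, ρ = 7890 kg/m³, cost = 0.7496 $/kg
  beryllium: σ_y = 265.0 MPa, ρ = 1850 kg/m³, cost = 485.0 $/kg
  elm: M = 76.2 kN·m per $
  low-carbon steel: M = 47.3 kN·m per $
  nylon: M = 32.6 kN·m per $
  beryllium: M = 0.295 kN·m per $
Elm has the largest M.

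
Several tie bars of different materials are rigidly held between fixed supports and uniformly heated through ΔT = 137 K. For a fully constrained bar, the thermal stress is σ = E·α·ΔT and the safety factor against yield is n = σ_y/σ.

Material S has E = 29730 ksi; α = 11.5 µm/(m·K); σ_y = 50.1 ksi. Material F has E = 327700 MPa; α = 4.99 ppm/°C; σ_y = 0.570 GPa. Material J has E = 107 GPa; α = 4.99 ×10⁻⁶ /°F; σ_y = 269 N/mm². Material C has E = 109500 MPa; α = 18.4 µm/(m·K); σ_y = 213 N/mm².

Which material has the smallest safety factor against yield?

material C

With everything in SI (GPa, ×10⁻⁶/K, MPa):
  material S: E = 205.0, α = 11.5, σ_y = 345.4 → σ = 323 MPa, n = 1.07
  material F: E = 327.7, α = 4.99, σ_y = 570.0 → σ = 224 MPa, n = 2.54
  material J: E = 107.0, α = 8.98, σ_y = 269.0 → σ = 132 MPa, n = 2.04
  material C: E = 109.5, α = 18.4, σ_y = 213.0 → σ = 276 MPa, n = 0.772
Smallest n: material C with n = 0.772.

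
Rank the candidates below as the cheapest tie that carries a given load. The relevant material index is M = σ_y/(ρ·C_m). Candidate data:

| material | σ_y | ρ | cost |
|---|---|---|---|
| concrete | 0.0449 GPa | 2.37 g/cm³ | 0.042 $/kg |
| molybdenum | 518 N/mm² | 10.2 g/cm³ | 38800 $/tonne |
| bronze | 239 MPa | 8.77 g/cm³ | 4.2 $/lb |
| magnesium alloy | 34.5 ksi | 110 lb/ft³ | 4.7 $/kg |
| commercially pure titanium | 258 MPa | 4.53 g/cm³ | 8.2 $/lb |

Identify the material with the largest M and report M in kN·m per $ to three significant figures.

Convert each candidate to consistent units, then evaluate M:
  concrete: σ_y = 44.90 MPa, ρ = 2370 kg/m³, cost = 0.04200 $/kg
  molybdenum: σ_y = 518.0 MPa, ρ = 10200 kg/m³, cost = 38.80 $/kg
  bronze: σ_y = 239.0 MPa, ρ = 8770 kg/m³, cost = 9.259 $/kg
  magnesium alloy: σ_y = 237.9 MPa, ρ = 1762 kg/m³, cost = 4.700 $/kg
  commercially pure titanium: σ_y = 258.0 MPa, ρ = 4530 kg/m³, cost = 18.08 $/kg
  concrete: M = 451 kN·m per $
  magnesium alloy: M = 28.7 kN·m per $
  commercially pure titanium: M = 3.15 kN·m per $
  bronze: M = 2.94 kN·m per $
  molybdenum: M = 1.31 kN·m per $
Highest index: concrete.

concrete, M = 451 kN·m per $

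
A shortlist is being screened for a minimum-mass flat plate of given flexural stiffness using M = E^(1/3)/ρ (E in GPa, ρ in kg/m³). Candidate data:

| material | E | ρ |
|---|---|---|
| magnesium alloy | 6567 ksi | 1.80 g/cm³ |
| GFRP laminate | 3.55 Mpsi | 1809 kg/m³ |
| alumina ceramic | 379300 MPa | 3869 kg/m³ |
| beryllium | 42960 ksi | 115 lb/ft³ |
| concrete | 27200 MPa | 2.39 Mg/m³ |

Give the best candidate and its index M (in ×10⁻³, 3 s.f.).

In SI units:
  magnesium alloy: E = 45.28 GPa, ρ = 1800 kg/m³
  GFRP laminate: E = 24.48 GPa, ρ = 1809 kg/m³
  alumina ceramic: E = 379.3 GPa, ρ = 3869 kg/m³
  beryllium: E = 296.2 GPa, ρ = 1842 kg/m³
  concrete: E = 27.20 GPa, ρ = 2390 kg/m³
  beryllium: M = 3.62×10⁻³
  magnesium alloy: M = 1.98×10⁻³
  alumina ceramic: M = 1.87×10⁻³
  GFRP laminate: M = 1.61×10⁻³
  concrete: M = 1.26×10⁻³
Highest index: beryllium.

beryllium, M = 3.62×10⁻³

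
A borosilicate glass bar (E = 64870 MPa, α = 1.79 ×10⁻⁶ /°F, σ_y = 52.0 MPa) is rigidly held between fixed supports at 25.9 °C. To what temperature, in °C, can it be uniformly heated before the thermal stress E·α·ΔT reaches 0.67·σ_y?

E = 64870 MPa = 64.87 GPa.
α = 1.79×10⁻⁶/°F × 9/5 = 3.22×10⁻⁶/K.
E·α·ΔT = 34.84 MPa ⇒ ΔT = 34.84 / (64.87×10³ × 3.22×10⁻⁶) = 166.7 K.
T = 25.9 + 166.7 = 192.6 °C.

193 °C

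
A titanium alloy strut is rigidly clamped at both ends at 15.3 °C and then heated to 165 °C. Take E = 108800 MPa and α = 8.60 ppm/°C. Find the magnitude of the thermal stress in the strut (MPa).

140 MPa

E = 108800 MPa = 108.8 GPa.
ΔT = 149.7 K. Constrained thermal stress σ = E·α·ΔT = 108.8×10³ MPa × 8.60×10⁻⁶ × 149.7 = 140 MPa (compressive).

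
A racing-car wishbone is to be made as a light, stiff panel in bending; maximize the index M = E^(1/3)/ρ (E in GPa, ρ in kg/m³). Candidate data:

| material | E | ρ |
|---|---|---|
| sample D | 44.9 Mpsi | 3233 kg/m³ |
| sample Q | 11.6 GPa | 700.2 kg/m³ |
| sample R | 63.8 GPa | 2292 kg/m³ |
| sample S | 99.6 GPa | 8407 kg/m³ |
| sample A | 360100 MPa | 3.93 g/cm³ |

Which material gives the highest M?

Convert each candidate to consistent units, then evaluate M:
  sample D: E = 309.6 GPa, ρ = 3233 kg/m³
  sample Q: E = 11.60 GPa, ρ = 700.2 kg/m³
  sample R: E = 63.80 GPa, ρ = 2292 kg/m³
  sample S: E = 99.60 GPa, ρ = 8407 kg/m³
  sample A: E = 360.1 GPa, ρ = 3930 kg/m³
  sample Q: M = 3.23×10⁻³
  sample D: M = 2.09×10⁻³
  sample A: M = 1.81×10⁻³
  sample R: M = 1.74×10⁻³
  sample S: M = 0.551×10⁻³
Sample Q has the largest M.

sample Q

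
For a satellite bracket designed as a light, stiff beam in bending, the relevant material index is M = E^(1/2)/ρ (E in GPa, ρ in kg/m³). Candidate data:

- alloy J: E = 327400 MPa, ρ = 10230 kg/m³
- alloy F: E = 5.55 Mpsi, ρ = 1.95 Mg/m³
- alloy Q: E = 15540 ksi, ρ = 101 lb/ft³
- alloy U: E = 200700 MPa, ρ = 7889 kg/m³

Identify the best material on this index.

After converting to SI:
  alloy J: E = 327.4 GPa, ρ = 10230 kg/m³
  alloy F: E = 38.27 GPa, ρ = 1950 kg/m³
  alloy Q: E = 107.1 GPa, ρ = 1618 kg/m³
  alloy U: E = 200.7 GPa, ρ = 7889 kg/m³
  alloy Q: M = 6.40×10⁻³
  alloy F: M = 3.17×10⁻³
  alloy U: M = 1.80×10⁻³
  alloy J: M = 1.77×10⁻³
The maximum is for alloy Q.

alloy Q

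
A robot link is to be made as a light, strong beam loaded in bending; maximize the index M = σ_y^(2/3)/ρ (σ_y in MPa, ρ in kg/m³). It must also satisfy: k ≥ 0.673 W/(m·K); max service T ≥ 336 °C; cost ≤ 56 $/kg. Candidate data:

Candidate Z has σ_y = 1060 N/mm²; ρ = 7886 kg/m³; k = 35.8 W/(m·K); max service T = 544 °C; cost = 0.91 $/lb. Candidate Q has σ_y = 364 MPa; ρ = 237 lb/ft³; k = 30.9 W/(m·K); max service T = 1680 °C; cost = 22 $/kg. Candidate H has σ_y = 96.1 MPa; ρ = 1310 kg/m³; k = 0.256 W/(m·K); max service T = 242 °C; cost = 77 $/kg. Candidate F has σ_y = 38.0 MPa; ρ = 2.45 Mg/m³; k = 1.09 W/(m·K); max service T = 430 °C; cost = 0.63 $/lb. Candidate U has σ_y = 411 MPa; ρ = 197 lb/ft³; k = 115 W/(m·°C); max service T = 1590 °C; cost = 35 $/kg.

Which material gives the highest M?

candidate U

Screen on constraints: k ≥ 0.673 W/(m·K); max service T ≥ 336 °C; cost ≤ 56 $/kg. Survivors: candidate Z, candidate Q, candidate F, candidate U.
Putting every candidate on a common basis:
  candidate Z: σ_y = 1060 MPa, ρ = 7886 kg/m³
  candidate Q: σ_y = 364.0 MPa, ρ = 3796 kg/m³
  candidate F: σ_y = 38.00 MPa, ρ = 2450 kg/m³
  candidate U: σ_y = 411.0 MPa, ρ = 3156 kg/m³
  candidate U: M = 17.5×10⁻³
  candidate Q: M = 13.4×10⁻³
  candidate Z: M = 13.2×10⁻³
  candidate F: M = 4.61×10⁻³
Highest index: candidate U.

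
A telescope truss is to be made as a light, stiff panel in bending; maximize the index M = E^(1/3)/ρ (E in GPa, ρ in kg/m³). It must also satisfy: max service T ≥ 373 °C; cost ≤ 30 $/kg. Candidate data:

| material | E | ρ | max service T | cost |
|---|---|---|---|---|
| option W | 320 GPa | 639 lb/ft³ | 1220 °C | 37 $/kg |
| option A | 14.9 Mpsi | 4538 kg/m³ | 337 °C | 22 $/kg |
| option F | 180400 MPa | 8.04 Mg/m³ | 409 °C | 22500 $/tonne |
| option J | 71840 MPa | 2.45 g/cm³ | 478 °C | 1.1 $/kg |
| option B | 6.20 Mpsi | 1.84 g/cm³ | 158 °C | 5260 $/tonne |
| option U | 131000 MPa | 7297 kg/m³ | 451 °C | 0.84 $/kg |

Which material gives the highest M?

Screen on constraints: max service T ≥ 373 °C; cost ≤ 30 $/kg. Survivors: option F, option J, option U.
After converting to SI:
  option F: E = 180.4 GPa, ρ = 8040 kg/m³
  option J: E = 71.84 GPa, ρ = 2450 kg/m³
  option U: E = 131.0 GPa, ρ = 7297 kg/m³
  option J: M = 1.70×10⁻³
  option F: M = 0.703×10⁻³
  option U: M = 0.696×10⁻³
Option J has the largest M.

option J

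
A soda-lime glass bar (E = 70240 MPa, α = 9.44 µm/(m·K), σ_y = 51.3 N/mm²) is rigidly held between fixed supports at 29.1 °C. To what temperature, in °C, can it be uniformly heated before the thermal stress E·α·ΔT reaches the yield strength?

106 °C

E = 70240 MPa = 70.24 GPa.
σ_y = 51.3 N/mm² = 51.30 MPa.
E·α·ΔT = 51.30 MPa ⇒ ΔT = 51.30 / (70.24×10³ × 9.44×10⁻⁶) = 77.37 K.
T = 29.1 + 77.37 = 106.5 °C.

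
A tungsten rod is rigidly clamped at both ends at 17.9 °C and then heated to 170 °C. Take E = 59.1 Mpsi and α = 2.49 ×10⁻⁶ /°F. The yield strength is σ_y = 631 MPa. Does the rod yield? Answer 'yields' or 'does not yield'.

does not yield

E = 59.1 Mpsi = 407.5 GPa.
α = 2.49×10⁻⁶/°F × 9/5 = 4.48×10⁻⁶/K.
ΔT = 152.1 K. Constrained thermal stress σ = E·α·ΔT = 407.5×10³ MPa × 4.48×10⁻⁶ × 152.1 = 278 MPa (compressive).
Compare to σ_y = 631 MPa: σ < σ_y, so it does not yield.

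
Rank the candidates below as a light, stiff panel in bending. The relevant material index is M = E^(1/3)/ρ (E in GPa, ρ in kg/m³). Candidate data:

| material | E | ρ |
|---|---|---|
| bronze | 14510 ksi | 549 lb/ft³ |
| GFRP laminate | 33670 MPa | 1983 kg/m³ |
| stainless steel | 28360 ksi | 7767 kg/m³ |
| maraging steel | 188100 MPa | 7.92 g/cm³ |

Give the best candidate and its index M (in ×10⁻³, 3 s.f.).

Convert each candidate to consistent units, then evaluate M:
  bronze: E = 100.0 GPa, ρ = 8794 kg/m³
  GFRP laminate: E = 33.67 GPa, ρ = 1983 kg/m³
  stainless steel: E = 195.5 GPa, ρ = 7767 kg/m³
  maraging steel: E = 188.1 GPa, ρ = 7920 kg/m³
  GFRP laminate: M = 1.63×10⁻³
  stainless steel: M = 0.747×10⁻³
  maraging steel: M = 0.723×10⁻³
  bronze: M = 0.528×10⁻³
GFRP laminate ranks first.

GFRP laminate, M = 1.63×10⁻³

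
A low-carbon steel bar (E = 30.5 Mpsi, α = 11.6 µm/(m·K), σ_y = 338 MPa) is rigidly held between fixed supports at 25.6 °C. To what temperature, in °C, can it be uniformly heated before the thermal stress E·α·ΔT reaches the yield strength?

E = 30.5 Mpsi = 210.3 GPa.
E·α·ΔT = 338.0 MPa ⇒ ΔT = 338.0 / (210.3×10³ × 11.6×10⁻⁶) = 138.6 K.
T = 25.6 + 138.6 = 164.2 °C.

164 °C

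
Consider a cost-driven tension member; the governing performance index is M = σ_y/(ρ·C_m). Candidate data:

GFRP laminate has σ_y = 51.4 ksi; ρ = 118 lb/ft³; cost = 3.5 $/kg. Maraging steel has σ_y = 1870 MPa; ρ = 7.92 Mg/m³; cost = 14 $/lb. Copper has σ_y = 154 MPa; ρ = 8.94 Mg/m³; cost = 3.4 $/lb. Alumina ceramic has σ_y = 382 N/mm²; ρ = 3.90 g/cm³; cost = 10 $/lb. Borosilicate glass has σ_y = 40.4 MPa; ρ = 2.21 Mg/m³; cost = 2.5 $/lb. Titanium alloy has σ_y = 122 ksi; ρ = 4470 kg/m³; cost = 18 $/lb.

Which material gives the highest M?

In SI units:
  GFRP laminate: σ_y = 354.4 MPa, ρ = 1890 kg/m³, cost = 3.500 $/kg
  maraging steel: σ_y = 1870 MPa, ρ = 7920 kg/m³, cost = 30.86 $/kg
  copper: σ_y = 154.0 MPa, ρ = 8940 kg/m³, cost = 7.496 $/kg
  alumina ceramic: σ_y = 382.0 MPa, ρ = 3900 kg/m³, cost = 22.05 $/kg
  borosilicate glass: σ_y = 40.40 MPa, ρ = 2210 kg/m³, cost = 5.511 $/kg
  titanium alloy: σ_y = 841.2 MPa, ρ = 4470 kg/m³, cost = 39.68 $/kg
  GFRP laminate: M = 53.6 kN·m per $
  maraging steel: M = 7.65 kN·m per $
  titanium alloy: M = 4.74 kN·m per $
  alumina ceramic: M = 4.44 kN·m per $
  borosilicate glass: M = 3.32 kN·m per $
  copper: M = 2.30 kN·m per $
Highest index: GFRP laminate.

GFRP laminate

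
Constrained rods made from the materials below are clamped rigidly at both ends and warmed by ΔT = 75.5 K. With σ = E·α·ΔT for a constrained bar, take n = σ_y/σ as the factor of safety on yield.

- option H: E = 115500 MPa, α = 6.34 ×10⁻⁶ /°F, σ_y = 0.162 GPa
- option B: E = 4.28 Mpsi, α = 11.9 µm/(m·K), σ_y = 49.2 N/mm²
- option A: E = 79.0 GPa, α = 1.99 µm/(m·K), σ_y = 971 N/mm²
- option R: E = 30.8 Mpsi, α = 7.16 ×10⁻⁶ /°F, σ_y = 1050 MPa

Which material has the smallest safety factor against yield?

With everything in SI (GPa, ×10⁻⁶/K, MPa):
  option H: E = 115.5, α = 11.4, σ_y = 162.0 → σ = 99.5 MPa, n = 1.63
  option B: E = 29.51, α = 11.9, σ_y = 49.20 → σ = 26.5 MPa, n = 1.86
  option A: E = 79.00, α = 1.99, σ_y = 971.0 → σ = 11.9 MPa, n = 81.8
  option R: E = 212.4, α = 12.9, σ_y = 1050 → σ = 207 MPa, n = 5.08
Smallest n: option H with n = 1.63.

option H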